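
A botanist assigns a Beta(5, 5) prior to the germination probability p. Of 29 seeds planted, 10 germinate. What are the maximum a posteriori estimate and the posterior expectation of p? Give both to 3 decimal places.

Posterior: Beta(5+10, 5+19) = Beta(15, 24).
Mode = (15−1)/(15+24−2) = 14/37 = 0.378.
Mean = 15/(15+24) = 15/39 = 0.385.

MAP: 0.378. Posterior mean: 0.385.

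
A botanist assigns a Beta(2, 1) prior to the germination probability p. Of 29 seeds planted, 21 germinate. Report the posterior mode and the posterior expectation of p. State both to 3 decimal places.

MAP = 0.733; posterior mean = 0.719

Posterior: Beta(2+21, 1+8) = Beta(23, 9).
Mode = (23−1)/(23+9−2) = 22/30 = 0.733.
Mean = 23/(23+9) = 23/32 = 0.719.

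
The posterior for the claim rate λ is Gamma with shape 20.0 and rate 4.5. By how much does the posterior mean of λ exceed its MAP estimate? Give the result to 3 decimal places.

0.222

Mode = (α−1)/β = 19.0/4.5 = 4.222.
Mean = α/β = 20.0/4.5 = 4.444.
Difference = 4.444 − 4.222 = 0.222.
Right-skewed posterior ⇒ mode < mean.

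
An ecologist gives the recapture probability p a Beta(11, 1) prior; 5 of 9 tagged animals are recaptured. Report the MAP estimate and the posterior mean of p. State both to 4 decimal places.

MAP: 0.7895. Posterior mean: 0.7619.

Posterior: Beta(11+5, 1+4) = Beta(16, 5).
Mode = (16−1)/(16+5−2) = 15/19 = 0.7895.
Mean = 16/(16+5) = 16/21 = 0.7619.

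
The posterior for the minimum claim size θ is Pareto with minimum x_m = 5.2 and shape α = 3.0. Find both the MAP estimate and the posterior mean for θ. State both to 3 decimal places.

MAP = 5.200; posterior mean = 7.800

The Pareto density is strictly decreasing on [x_m, ∞), so the mode is x_m = 5.200.
Mean = α·x_m/(α−1) = 3.0·5.2/2.0 = 7.800.
Mean > mode: the posterior has a right tail.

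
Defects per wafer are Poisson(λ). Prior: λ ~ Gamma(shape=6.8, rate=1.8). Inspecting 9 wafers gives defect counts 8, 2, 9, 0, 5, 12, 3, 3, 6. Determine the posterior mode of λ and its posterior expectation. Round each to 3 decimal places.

Σ counts = 48. Posterior: Gamma(shape = 6.8+48 = 54.8, rate = 1.8+9 = 10.8).
Mode = (α−1)/β = 53.8/10.8 = 4.981.
Mean = α/β = 54.8/10.8 = 5.074.

MAP = 4.981, posterior mean = 5.074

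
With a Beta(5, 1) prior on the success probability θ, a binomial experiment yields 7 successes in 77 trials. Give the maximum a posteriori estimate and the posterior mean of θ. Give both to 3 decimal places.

Posterior: Beta(5+7, 1+70) = Beta(12, 71).
Mode = (12−1)/(12+71−2) = 11/81 = 0.136.
Mean = 12/(12+71) = 12/83 = 0.145.
The posterior is right-skewed, so the mean exceeds the mode.

MAP = 0.136, posterior mean = 0.145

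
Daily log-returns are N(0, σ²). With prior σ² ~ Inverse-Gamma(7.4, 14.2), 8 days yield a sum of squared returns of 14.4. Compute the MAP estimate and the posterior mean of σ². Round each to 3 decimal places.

Posterior: Inverse-Gamma(shape = 7.4+8/2 = 11.4, scale = 14.2+14.4/2 = 21.4).
Mode = β/(α+1) = 21.4/12.4 = 1.726.
Mean = β/(α−1) = 21.4/10.4 = 2.058.
Mean > mode: the posterior has a right tail.

MAP = 1.726; posterior mean = 2.058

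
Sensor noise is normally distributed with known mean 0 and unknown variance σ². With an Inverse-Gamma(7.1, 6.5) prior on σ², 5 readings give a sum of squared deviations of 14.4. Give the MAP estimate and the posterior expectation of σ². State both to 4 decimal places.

Posterior: Inverse-Gamma(shape = 7.1+5/2 = 9.6, scale = 6.5+14.4/2 = 13.7).
Mode = β/(α+1) = 13.7/10.6 = 1.2925.
Mean = β/(α−1) = 13.7/8.6 = 1.5930.

MAP: 1.2925. Posterior mean: 1.5930.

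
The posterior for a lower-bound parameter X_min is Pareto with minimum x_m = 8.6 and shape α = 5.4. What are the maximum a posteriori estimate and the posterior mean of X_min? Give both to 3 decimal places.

X_min_MAP = 8.600, E[X_min|data] = 10.555

The Pareto density is strictly decreasing on [x_m, ∞), so the mode is x_m = 8.600.
Mean = α·x_m/(α−1) = 5.4·8.6/4.4 = 10.555.
Right-skewed posterior ⇒ mode < mean.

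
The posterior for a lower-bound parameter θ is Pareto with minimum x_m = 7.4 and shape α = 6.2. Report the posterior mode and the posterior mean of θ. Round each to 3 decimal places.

The Pareto density is strictly decreasing on [x_m, ∞), so the mode is x_m = 7.400.
Mean = α·x_m/(α−1) = 6.2·7.4/5.2 = 8.823.
The posterior is right-skewed, so the mean exceeds the mode.

θ_MAP = 7.400, E[θ|data] = 8.823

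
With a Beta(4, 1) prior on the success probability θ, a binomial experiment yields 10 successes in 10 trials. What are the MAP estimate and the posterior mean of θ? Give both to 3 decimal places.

θ_MAP = 1.000, E[θ|data] = 0.933

Posterior: Beta(4+10, 1+0) = Beta(14, 1).
Since β = 1 ≤ 1 and α > 1, the Beta density is monotone increasing on [0,1]; the mode is at 1.
Mean = 14/(14+1) = 0.933.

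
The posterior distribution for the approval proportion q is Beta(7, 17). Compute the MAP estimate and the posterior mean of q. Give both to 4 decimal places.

MAP: 0.2727. Posterior mean: 0.2917.

Mode = (7−1)/(7+17−2) = 6/22 = 0.2727.
Mean = 7/(7+17) = 7/24 = 0.2917.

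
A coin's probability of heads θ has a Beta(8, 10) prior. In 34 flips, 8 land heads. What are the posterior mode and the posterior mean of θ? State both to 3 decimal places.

Posterior: Beta(8+8, 10+26) = Beta(16, 36).
Mode = (16−1)/(16+36−2) = 15/50 = 0.300.
Mean = 16/(16+36) = 16/52 = 0.308.
The posterior is right-skewed, so the mean exceeds the mode.

MAP: 0.300. Posterior mean: 0.308.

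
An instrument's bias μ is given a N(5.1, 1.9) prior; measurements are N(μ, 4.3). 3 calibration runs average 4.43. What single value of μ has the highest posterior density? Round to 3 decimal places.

Posterior for μ is Normal. Precision-weighted mean: (1/1.9·5.1 + 3/4.3·4.43) / (1/1.9 + 3/4.3) = 4.718.
A Normal posterior is symmetric, so mode = mean.
This is the posterior mode — the MAP estimate.

4.718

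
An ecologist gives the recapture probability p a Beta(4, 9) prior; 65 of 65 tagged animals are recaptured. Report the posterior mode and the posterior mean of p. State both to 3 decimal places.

posterior mode = 0.895, posterior mean = 0.885

Posterior: Beta(4+65, 9+0) = Beta(69, 9).
Mode = (69−1)/(69+9−2) = 68/76 = 0.895.
Mean = 69/(69+9) = 69/78 = 0.885.
Mode > mean: the posterior has a left tail.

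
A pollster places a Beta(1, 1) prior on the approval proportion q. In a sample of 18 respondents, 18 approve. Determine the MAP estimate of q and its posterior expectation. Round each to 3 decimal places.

Posterior: Beta(1+18, 1+0) = Beta(19, 1).
Since β = 1 ≤ 1 and α > 1, the Beta density is monotone increasing on [0,1]; the mode is at 1.
Mean = 19/(19+1) = 0.950.

MAP = 1.000, posterior mean = 0.950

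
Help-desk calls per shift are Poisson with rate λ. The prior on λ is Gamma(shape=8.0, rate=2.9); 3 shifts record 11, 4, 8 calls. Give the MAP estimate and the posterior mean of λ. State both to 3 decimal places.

MAP: 5.085. Posterior mean: 5.254.

Σ counts = 23. Posterior: Gamma(shape = 8.0+23 = 31.0, rate = 2.9+3 = 5.9).
Mode = (α−1)/β = 30.0/5.9 = 5.085.
Mean = α/β = 31.0/5.9 = 5.254.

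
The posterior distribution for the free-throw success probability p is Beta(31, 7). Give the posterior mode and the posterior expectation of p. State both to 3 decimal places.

p_MAP = 0.833, E[p|data] = 0.816

Mode = (31−1)/(31+7−2) = 30/36 = 0.833.
Mean = 31/(31+7) = 31/38 = 0.816.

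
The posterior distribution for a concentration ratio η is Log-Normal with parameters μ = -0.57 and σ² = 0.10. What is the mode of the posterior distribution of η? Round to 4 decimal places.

0.5117

Mode = exp(μ − σ²) = exp(-0.67) = 0.5117.
Mean = exp(μ + σ²/2) = exp(-0.520) = 0.5945.
This is the posterior mode — the MAP estimate.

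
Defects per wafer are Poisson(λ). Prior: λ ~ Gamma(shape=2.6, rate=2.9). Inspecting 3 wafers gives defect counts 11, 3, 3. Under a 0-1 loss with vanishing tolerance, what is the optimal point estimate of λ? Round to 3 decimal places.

3.153

Σ counts = 17. Posterior: Gamma(shape = 2.6+17 = 19.6, rate = 2.9+3 = 5.9).
Mode = (α−1)/β = 18.6/5.9 = 3.153.
Mean = α/β = 19.6/5.9 = 3.322.
This is the posterior mode — the MAP estimate.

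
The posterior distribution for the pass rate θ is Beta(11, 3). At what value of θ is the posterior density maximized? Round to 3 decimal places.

0.833

Mode = (11−1)/(11+3−2) = 10/12 = 0.833.
Mean = 11/(11+3) = 11/14 = 0.786.
This is the posterior mode — the MAP estimate.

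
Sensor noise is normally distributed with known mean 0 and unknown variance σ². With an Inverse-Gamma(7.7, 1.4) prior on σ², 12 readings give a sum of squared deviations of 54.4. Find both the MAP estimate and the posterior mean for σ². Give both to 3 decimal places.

σ²_MAP = 1.946, E[σ²|data] = 2.252

Posterior: Inverse-Gamma(shape = 7.7+12/2 = 13.7, scale = 1.4+54.4/2 = 28.6).
Mode = β/(α+1) = 28.6/14.7 = 1.946.
Mean = β/(α−1) = 28.6/12.7 = 2.252.
The mean is pulled above the mode by the posterior's right skew.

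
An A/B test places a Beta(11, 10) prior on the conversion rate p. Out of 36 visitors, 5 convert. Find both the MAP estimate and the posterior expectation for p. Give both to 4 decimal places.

MAP = 0.2727; posterior mean = 0.2807

Posterior: Beta(11+5, 10+31) = Beta(16, 41).
Mode = (16−1)/(16+41−2) = 15/55 = 0.2727.
Mean = 16/(16+41) = 16/57 = 0.2807.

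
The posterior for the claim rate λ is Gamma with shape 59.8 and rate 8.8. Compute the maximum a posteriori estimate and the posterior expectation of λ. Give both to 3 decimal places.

MAP = 6.682; posterior mean = 6.795

Mode = (α−1)/β = 58.8/8.8 = 6.682.
Mean = α/β = 59.8/8.8 = 6.795.
The mean is pulled above the mode by the posterior's right skew.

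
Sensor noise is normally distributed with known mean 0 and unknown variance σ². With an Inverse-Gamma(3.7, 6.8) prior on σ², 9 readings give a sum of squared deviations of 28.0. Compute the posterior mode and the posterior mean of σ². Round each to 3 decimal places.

Posterior: Inverse-Gamma(shape = 3.7+9/2 = 8.2, scale = 6.8+28.0/2 = 20.8).
Mode = β/(α+1) = 20.8/9.2 = 2.261.
Mean = β/(α−1) = 20.8/7.2 = 2.889.
Mean > mode: the posterior has a right tail.

posterior mode = 2.261, posterior mean = 2.889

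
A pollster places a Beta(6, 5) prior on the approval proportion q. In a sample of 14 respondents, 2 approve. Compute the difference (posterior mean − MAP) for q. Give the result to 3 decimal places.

0.016

Posterior: Beta(6+2, 5+12) = Beta(8, 17).
Mode = (8−1)/(8+17−2) = 7/23 = 0.304.
Mean = 8/(8+17) = 8/25 = 0.320.
Difference = 0.320 − 0.304 = 0.016.
Mean > mode: the posterior has a right tail.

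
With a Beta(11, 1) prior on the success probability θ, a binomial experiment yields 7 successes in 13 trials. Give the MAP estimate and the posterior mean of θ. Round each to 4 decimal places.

MAP: 0.7391. Posterior mean: 0.7200.

Posterior: Beta(11+7, 1+6) = Beta(18, 7).
Mode = (18−1)/(18+7−2) = 17/23 = 0.7391.
Mean = 18/(18+7) = 18/25 = 0.7200.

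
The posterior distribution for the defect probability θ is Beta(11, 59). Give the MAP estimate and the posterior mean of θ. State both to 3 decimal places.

MAP estimate = 0.147, posterior mean = 0.157

Mode = (11−1)/(11+59−2) = 10/68 = 0.147.
Mean = 11/(11+59) = 11/70 = 0.157.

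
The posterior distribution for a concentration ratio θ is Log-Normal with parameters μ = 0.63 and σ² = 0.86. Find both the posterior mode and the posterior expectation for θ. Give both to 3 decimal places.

Mode = exp(μ − σ²) = exp(-0.23) = 0.795.
Mean = exp(μ + σ²/2) = exp(1.060) = 2.886.
Mean > mode: the posterior has a right tail.

MAP = 0.795, posterior mean = 2.886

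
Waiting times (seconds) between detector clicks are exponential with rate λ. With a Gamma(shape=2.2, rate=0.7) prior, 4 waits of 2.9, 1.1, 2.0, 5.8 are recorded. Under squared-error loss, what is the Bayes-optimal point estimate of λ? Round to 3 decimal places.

0.496

Σ times = 11.8. Posterior: Gamma(shape = 2.2+4 = 6.2, rate = 0.7+11.8 = 12.5).
Mode = (α−1)/β = 5.2/12.5 = 0.416.
Mean = α/β = 6.2/12.5 = 0.496.
Squared-error loss ⇒ the optimal estimator is the posterior mean.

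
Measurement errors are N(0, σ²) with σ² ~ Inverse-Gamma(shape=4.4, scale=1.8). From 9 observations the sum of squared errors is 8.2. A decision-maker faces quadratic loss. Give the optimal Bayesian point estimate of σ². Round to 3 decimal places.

0.747

Posterior: Inverse-Gamma(shape = 4.4+9/2 = 8.9, scale = 1.8+8.2/2 = 5.9).
Mode = β/(α+1) = 5.9/9.9 = 0.596.
Mean = β/(α−1) = 5.9/7.9 = 0.747.
Quadratic loss ⇒ the optimal estimator is the posterior mean.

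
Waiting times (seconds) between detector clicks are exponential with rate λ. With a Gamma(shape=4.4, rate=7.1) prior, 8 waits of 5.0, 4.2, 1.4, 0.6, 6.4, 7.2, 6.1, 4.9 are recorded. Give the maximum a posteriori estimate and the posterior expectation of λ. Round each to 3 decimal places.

MAP = 0.266, posterior mean = 0.289

Σ times = 35.8. Posterior: Gamma(shape = 4.4+8 = 12.4, rate = 7.1+35.8 = 42.9).
Mode = (α−1)/β = 11.4/42.9 = 0.266.
Mean = α/β = 12.4/42.9 = 0.289.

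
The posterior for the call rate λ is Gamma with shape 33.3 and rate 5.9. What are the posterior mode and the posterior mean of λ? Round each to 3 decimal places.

Mode = (α−1)/β = 32.3/5.9 = 5.475.
Mean = α/β = 33.3/5.9 = 5.644.

MAP = 5.475, posterior mean = 5.644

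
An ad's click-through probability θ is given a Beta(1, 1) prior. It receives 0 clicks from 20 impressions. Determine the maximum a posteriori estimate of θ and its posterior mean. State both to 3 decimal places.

MAP: 0.000. Posterior mean: 0.045.

Posterior: Beta(1+0, 1+20) = Beta(1, 21).
Since α = 1 ≤ 1 and β > 1, the Beta density is monotone decreasing on [0,1]; the mode is at 0.
Mean = 1/(1+21) = 0.045.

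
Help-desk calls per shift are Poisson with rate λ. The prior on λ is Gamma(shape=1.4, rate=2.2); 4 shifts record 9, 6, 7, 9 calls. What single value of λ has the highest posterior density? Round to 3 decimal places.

Σ counts = 31. Posterior: Gamma(shape = 1.4+31 = 32.4, rate = 2.2+4 = 6.2).
Mode = (α−1)/β = 31.4/6.2 = 5.065.
Mean = α/β = 32.4/6.2 = 5.226.
This is the posterior mode — the MAP estimate.

5.065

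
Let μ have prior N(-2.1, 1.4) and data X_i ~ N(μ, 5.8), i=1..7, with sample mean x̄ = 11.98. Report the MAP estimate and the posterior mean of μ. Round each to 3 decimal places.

Posterior for μ is Normal. Precision-weighted mean: (1/1.4·-2.1 + 7/5.8·11.98) / (1/1.4 + 7/5.8) = 6.745.
A Normal posterior is symmetric, so mode = mean.

MAP: 6.745. Posterior mean: 6.745.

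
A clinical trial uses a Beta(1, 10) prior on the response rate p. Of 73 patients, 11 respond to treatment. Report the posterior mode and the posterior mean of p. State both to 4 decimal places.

MAP = 0.1341, posterior mean = 0.1429

Posterior: Beta(1+11, 10+62) = Beta(12, 72).
Mode = (12−1)/(12+72−2) = 11/82 = 0.1341.
Mean = 12/(12+72) = 12/84 = 0.1429.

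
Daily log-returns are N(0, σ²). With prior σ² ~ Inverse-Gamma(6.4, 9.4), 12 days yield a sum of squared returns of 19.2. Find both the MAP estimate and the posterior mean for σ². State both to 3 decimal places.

Posterior: Inverse-Gamma(shape = 6.4+12/2 = 12.4, scale = 9.4+19.2/2 = 19.0).
Mode = β/(α+1) = 19.0/13.4 = 1.418.
Mean = β/(α−1) = 19.0/11.4 = 1.667.
Mean > mode: the posterior has a right tail.

MAP: 1.418. Posterior mean: 1.667.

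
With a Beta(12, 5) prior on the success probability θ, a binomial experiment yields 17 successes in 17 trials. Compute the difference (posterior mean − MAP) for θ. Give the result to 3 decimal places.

-0.022

Posterior: Beta(12+17, 5+0) = Beta(29, 5).
Mode = (29−1)/(29+5−2) = 28/32 = 0.875.
Mean = 29/(29+5) = 29/34 = 0.853.
Difference = 0.853 − 0.875 = -0.022.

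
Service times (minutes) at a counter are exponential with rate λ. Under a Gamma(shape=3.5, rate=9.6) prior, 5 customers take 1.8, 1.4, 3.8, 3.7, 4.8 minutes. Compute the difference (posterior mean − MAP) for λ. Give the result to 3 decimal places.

0.040

Σ times = 15.5. Posterior: Gamma(shape = 3.5+5 = 8.5, rate = 9.6+15.5 = 25.1).
Mode = (α−1)/β = 7.5/25.1 = 0.299.
Mean = α/β = 8.5/25.1 = 0.339.
Difference = 0.339 − 0.299 = 0.040.
The mean is pulled above the mode by the posterior's right skew.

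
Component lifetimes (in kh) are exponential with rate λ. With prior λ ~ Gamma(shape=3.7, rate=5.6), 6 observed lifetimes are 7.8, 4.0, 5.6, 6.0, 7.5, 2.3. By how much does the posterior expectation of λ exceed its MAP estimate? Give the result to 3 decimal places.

Σ times = 33.2. Posterior: Gamma(shape = 3.7+6 = 9.7, rate = 5.6+33.2 = 38.8).
Mode = (α−1)/β = 8.7/38.8 = 0.224.
Mean = α/β = 9.7/38.8 = 0.250.
Difference = 0.250 − 0.224 = 0.026.

0.026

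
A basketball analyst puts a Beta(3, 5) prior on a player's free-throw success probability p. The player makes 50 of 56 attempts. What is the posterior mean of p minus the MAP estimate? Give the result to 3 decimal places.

Posterior: Beta(3+50, 5+6) = Beta(53, 11).
Mode = (53−1)/(53+11−2) = 52/62 = 0.839.
Mean = 53/(53+11) = 53/64 = 0.828.
Difference = 0.828 − 0.839 = -0.011.
The mean is pulled below the mode by the posterior's left skew.

-0.011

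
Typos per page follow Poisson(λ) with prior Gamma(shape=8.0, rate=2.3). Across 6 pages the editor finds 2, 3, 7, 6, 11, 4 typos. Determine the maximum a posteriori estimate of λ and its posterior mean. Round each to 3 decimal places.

MAP: 4.819. Posterior mean: 4.940.

Σ counts = 33. Posterior: Gamma(shape = 8.0+33 = 41.0, rate = 2.3+6 = 8.3).
Mode = (α−1)/β = 40.0/8.3 = 4.819.
Mean = α/β = 41.0/8.3 = 4.940.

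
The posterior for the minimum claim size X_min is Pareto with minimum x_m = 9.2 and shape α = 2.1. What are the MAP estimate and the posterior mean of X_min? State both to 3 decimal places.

X_min_MAP = 9.200, E[X_min|data] = 17.564

The Pareto density is strictly decreasing on [x_m, ∞), so the mode is x_m = 9.200.
Mean = α·x_m/(α−1) = 2.1·9.2/1.1 = 17.564.
The posterior is right-skewed, so the mean exceeds the mode.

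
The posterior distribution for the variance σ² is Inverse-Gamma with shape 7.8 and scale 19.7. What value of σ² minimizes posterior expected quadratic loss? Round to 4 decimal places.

2.8971

Mode = β/(α+1) = 19.7/8.8 = 2.2386.
Mean = β/(α−1) = 19.7/6.8 = 2.8971.
Quadratic loss ⇒ the optimal estimator is the posterior mean.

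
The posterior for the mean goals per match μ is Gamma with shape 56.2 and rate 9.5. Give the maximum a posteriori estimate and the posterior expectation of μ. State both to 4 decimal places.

maximum a posteriori estimate = 5.8105, posterior expectation = 5.9158

Mode = (α−1)/β = 55.2/9.5 = 5.8105.
Mean = α/β = 56.2/9.5 = 5.9158.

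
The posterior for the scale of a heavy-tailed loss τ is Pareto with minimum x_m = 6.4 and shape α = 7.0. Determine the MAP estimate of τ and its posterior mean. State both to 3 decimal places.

The Pareto density is strictly decreasing on [x_m, ∞), so the mode is x_m = 6.400.
Mean = α·x_m/(α−1) = 7.0·6.4/6.0 = 7.467.
Right-skewed posterior ⇒ mode < mean.

MAP = 6.400; posterior mean = 7.467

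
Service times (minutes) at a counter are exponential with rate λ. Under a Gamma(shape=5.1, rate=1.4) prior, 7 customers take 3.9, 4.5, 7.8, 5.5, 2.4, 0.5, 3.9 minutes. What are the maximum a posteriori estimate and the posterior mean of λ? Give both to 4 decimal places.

MAP = 0.3712, posterior mean = 0.4047

Σ times = 28.5. Posterior: Gamma(shape = 5.1+7 = 12.1, rate = 1.4+28.5 = 29.9).
Mode = (α−1)/β = 11.1/29.9 = 0.3712.
Mean = α/β = 12.1/29.9 = 0.4047.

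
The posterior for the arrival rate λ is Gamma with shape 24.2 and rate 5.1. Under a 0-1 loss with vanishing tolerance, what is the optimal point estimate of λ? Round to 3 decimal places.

4.549

Mode = (α−1)/β = 23.2/5.1 = 4.549.
Mean = α/β = 24.2/5.1 = 4.745.
This is the posterior mode — the MAP estimate.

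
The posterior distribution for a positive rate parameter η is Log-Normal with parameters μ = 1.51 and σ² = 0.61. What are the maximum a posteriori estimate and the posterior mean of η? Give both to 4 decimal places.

Mode = exp(μ − σ²) = exp(0.90) = 2.4596.
Mean = exp(μ + σ²/2) = exp(1.815) = 6.1411.

MAP: 2.4596. Posterior mean: 6.1411.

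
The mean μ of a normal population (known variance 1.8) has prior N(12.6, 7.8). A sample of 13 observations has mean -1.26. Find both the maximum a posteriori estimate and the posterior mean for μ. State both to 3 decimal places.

MAP = -1.018, posterior mean = -1.018

Posterior for μ is Normal. Precision-weighted mean: (1/7.8·12.6 + 13/1.8·-1.26) / (1/7.8 + 13/1.8) = -1.018.
A Normal posterior is symmetric, so mode = mean.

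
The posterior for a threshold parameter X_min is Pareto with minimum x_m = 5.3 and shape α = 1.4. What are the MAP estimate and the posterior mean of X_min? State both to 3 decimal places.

The Pareto density is strictly decreasing on [x_m, ∞), so the mode is x_m = 5.300.
Mean = α·x_m/(α−1) = 1.4·5.3/0.4 = 18.550.

MAP = 5.300, posterior mean = 18.550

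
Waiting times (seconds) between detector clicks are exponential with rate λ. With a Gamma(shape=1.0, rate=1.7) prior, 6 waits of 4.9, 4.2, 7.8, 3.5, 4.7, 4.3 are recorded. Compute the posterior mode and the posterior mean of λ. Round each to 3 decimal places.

MAP: 0.193. Posterior mean: 0.225.

Σ times = 29.4. Posterior: Gamma(shape = 1.0+6 = 7.0, rate = 1.7+29.4 = 31.1).
Mode = (α−1)/β = 6.0/31.1 = 0.193.
Mean = α/β = 7.0/31.1 = 0.225.
Mean > mode: the posterior has a right tail.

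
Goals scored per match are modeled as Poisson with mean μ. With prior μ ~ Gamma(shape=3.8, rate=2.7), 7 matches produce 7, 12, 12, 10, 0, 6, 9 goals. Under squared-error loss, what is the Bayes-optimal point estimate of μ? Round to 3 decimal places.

Σ counts = 56. Posterior: Gamma(shape = 3.8+56 = 59.8, rate = 2.7+7 = 9.7).
Mode = (α−1)/β = 58.8/9.7 = 6.062.
Mean = α/β = 59.8/9.7 = 6.165.
Squared-error loss ⇒ the optimal estimator is the posterior mean.

6.165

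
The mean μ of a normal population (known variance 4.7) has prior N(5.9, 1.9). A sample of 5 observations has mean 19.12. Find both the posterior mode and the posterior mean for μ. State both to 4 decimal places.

μ_MAP = 14.7444, E[μ|data] = 14.7444

Posterior for μ is Normal. Precision-weighted mean: (1/1.9·5.9 + 5/4.7·19.12) / (1/1.9 + 5/4.7) = 14.7444.
A Normal posterior is symmetric, so mode = mean.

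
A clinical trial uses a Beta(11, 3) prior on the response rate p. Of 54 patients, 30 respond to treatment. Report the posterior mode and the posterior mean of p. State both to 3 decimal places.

Posterior: Beta(11+30, 3+24) = Beta(41, 27).
Mode = (41−1)/(41+27−2) = 40/66 = 0.606.
Mean = 41/(41+27) = 41/68 = 0.603.
Mode > mean: the posterior has a left tail.

MAP: 0.606. Posterior mean: 0.603.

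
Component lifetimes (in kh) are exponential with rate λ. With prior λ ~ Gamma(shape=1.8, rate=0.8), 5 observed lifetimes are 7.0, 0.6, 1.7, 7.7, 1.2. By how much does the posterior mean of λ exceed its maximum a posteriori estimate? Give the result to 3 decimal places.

0.053

Σ times = 18.2. Posterior: Gamma(shape = 1.8+5 = 6.8, rate = 0.8+18.2 = 19.0).
Mode = (α−1)/β = 5.8/19.0 = 0.305.
Mean = α/β = 6.8/19.0 = 0.358.
Difference = 0.358 − 0.305 = 0.053.
Right-skewed posterior ⇒ mode < mean.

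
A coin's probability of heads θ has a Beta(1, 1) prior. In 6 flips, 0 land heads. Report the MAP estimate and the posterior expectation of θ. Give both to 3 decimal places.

Posterior: Beta(1+0, 1+6) = Beta(1, 7).
Since α = 1 ≤ 1 and β > 1, the Beta density is monotone decreasing on [0,1]; the mode is at 0.
Mean = 1/(1+7) = 0.125.
The mean is pulled above the mode by the posterior's right skew.

θ_MAP = 0.000, E[θ|data] = 0.125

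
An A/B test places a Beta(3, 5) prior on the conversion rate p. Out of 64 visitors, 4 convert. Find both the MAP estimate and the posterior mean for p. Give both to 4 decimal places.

p_MAP = 0.0857, E[p|data] = 0.0972

Posterior: Beta(3+4, 5+60) = Beta(7, 65).
Mode = (7−1)/(7+65−2) = 6/70 = 0.0857.
Mean = 7/(7+65) = 7/72 = 0.0972.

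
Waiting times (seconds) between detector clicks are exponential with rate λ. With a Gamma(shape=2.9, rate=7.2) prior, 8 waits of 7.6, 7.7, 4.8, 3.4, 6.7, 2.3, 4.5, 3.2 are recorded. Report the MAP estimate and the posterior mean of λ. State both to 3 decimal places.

Σ times = 40.2. Posterior: Gamma(shape = 2.9+8 = 10.9, rate = 7.2+40.2 = 47.4).
Mode = (α−1)/β = 9.9/47.4 = 0.209.
Mean = α/β = 10.9/47.4 = 0.230.

MAP: 0.209. Posterior mean: 0.230.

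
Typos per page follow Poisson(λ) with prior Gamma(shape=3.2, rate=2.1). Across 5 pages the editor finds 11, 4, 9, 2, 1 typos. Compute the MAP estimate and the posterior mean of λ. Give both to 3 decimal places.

λ_MAP = 4.113, E[λ|data] = 4.254

Σ counts = 27. Posterior: Gamma(shape = 3.2+27 = 30.2, rate = 2.1+5 = 7.1).
Mode = (α−1)/β = 29.2/7.1 = 4.113.
Mean = α/β = 30.2/7.1 = 4.254.
The posterior is right-skewed, so the mean exceeds the mode.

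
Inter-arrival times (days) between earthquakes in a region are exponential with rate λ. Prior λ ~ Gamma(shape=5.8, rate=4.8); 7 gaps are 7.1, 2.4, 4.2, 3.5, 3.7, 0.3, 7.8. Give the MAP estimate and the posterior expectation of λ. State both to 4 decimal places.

MAP = 0.3491, posterior mean = 0.3787

Σ times = 29.0. Posterior: Gamma(shape = 5.8+7 = 12.8, rate = 4.8+29.0 = 33.8).
Mode = (α−1)/β = 11.8/33.8 = 0.3491.
Mean = α/β = 12.8/33.8 = 0.3787.
Right-skewed posterior ⇒ mode < mean.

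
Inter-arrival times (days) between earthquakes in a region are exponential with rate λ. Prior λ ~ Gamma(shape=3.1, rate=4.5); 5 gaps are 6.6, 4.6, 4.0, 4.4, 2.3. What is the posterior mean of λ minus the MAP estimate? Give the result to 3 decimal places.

0.038

Σ times = 21.9. Posterior: Gamma(shape = 3.1+5 = 8.1, rate = 4.5+21.9 = 26.4).
Mode = (α−1)/β = 7.1/26.4 = 0.269.
Mean = α/β = 8.1/26.4 = 0.307.
Difference = 0.307 − 0.269 = 0.038.
The mean is pulled above the mode by the posterior's right skew.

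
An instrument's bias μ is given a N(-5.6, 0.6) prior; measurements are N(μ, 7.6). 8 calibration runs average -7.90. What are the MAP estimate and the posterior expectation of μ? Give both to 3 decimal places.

μ_MAP = -6.490, E[μ|data] = -6.490

Posterior for μ is Normal. Precision-weighted mean: (1/0.6·-5.6 + 8/7.6·-7.90) / (1/0.6 + 8/7.6) = -6.490.
A Normal posterior is symmetric, so mode = mean.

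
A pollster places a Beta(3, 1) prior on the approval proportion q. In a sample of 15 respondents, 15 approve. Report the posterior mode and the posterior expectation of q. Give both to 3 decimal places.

Posterior: Beta(3+15, 1+0) = Beta(18, 1).
Since β = 1 ≤ 1 and α > 1, the Beta density is monotone increasing on [0,1]; the mode is at 1.
Mean = 18/(18+1) = 0.947.

q_MAP = 1.000, E[q|data] = 0.947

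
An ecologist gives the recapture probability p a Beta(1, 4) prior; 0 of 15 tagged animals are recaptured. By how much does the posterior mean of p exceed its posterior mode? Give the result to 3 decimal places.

Posterior: Beta(1+0, 4+15) = Beta(1, 19).
Since α = 1 ≤ 1 and β > 1, the Beta density is monotone decreasing on [0,1]; the mode is at 0.
Mean = 1/(1+19) = 0.050.
Difference = 0.050 − 0.000 = 0.050.

0.050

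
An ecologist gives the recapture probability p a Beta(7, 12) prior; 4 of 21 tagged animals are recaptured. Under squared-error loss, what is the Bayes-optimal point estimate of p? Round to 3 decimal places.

Posterior: Beta(7+4, 12+17) = Beta(11, 29).
Mode = (11−1)/(11+29−2) = 10/38 = 0.263.
Mean = 11/(11+29) = 11/40 = 0.275.
Squared-error loss ⇒ the optimal estimator is the posterior mean.

0.275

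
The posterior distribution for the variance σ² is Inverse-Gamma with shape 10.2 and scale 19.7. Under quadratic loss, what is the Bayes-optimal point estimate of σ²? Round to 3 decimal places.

2.141

Mode = β/(α+1) = 19.7/11.2 = 1.759.
Mean = β/(α−1) = 19.7/9.2 = 2.141.
Quadratic loss ⇒ the optimal estimator is the posterior mean.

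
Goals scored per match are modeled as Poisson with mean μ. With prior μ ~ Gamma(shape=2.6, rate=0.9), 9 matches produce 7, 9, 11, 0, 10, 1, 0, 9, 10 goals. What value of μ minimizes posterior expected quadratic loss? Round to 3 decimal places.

6.020

Σ counts = 57. Posterior: Gamma(shape = 2.6+57 = 59.6, rate = 0.9+9 = 9.9).
Mode = (α−1)/β = 58.6/9.9 = 5.919.
Mean = α/β = 59.6/9.9 = 6.020.
Quadratic loss ⇒ the optimal estimator is the posterior mean.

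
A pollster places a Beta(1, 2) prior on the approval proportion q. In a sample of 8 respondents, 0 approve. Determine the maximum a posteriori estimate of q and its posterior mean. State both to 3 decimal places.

MAP = 0.000; posterior mean = 0.091

Posterior: Beta(1+0, 2+8) = Beta(1, 10).
Since α = 1 ≤ 1 and β > 1, the Beta density is monotone decreasing on [0,1]; the mode is at 0.
Mean = 1/(1+10) = 0.091.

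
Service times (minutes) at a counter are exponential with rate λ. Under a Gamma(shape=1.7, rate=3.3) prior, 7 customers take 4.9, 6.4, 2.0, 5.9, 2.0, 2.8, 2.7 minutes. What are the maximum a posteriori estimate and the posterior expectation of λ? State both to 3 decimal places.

MAP = 0.257; posterior mean = 0.290

Σ times = 26.7. Posterior: Gamma(shape = 1.7+7 = 8.7, rate = 3.3+26.7 = 30.0).
Mode = (α−1)/β = 7.7/30.0 = 0.257.
Mean = α/β = 8.7/30.0 = 0.290.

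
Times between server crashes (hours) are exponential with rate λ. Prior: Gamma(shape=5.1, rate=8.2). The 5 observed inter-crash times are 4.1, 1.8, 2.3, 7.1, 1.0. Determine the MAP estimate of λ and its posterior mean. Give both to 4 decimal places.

MAP estimate = 0.3714, posterior mean = 0.4122

Σ times = 16.3. Posterior: Gamma(shape = 5.1+5 = 10.1, rate = 8.2+16.3 = 24.5).
Mode = (α−1)/β = 9.1/24.5 = 0.3714.
Mean = α/β = 10.1/24.5 = 0.4122.
Mean > mode: the posterior has a right tail.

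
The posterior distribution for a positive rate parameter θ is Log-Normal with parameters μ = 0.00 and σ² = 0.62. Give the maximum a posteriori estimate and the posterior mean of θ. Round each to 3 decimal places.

Mode = exp(μ − σ²) = exp(-0.62) = 0.538.
Mean = exp(μ + σ²/2) = exp(0.310) = 1.363.
The mean is pulled above the mode by the posterior's right skew.

θ_MAP = 0.538, E[θ|data] = 1.363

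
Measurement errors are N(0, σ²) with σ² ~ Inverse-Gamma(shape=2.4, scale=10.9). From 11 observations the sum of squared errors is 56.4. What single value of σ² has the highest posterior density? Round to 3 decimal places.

Posterior: Inverse-Gamma(shape = 2.4+11/2 = 7.9, scale = 10.9+56.4/2 = 39.1).
Mode = β/(α+1) = 39.1/8.9 = 4.393.
Mean = β/(α−1) = 39.1/6.9 = 5.667.
This is the posterior mode — the MAP estimate.

4.393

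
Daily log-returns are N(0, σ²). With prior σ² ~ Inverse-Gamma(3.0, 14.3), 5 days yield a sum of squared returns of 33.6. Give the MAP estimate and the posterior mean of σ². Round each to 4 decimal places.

Posterior: Inverse-Gamma(shape = 3.0+5/2 = 5.5, scale = 14.3+33.6/2 = 31.1).
Mode = β/(α+1) = 31.1/6.5 = 4.7846.
Mean = β/(α−1) = 31.1/4.5 = 6.9111.
The posterior is right-skewed, so the mean exceeds the mode.

σ²_MAP = 4.7846, E[σ²|data] = 6.9111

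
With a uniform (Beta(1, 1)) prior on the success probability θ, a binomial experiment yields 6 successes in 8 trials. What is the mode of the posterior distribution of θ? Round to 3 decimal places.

Posterior: Beta(1+6, 1+2) = Beta(7, 3).
Mode = (7−1)/(7+3−2) = 6/8 = 0.750.
Mean = 7/(7+3) = 7/10 = 0.700.
This is the posterior mode — the MAP estimate.

0.750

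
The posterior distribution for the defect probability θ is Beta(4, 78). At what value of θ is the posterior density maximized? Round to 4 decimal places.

Mode = (4−1)/(4+78−2) = 3/80 = 0.0375.
Mean = 4/(4+78) = 4/82 = 0.0488.
This is the posterior mode — the MAP estimate.

0.0375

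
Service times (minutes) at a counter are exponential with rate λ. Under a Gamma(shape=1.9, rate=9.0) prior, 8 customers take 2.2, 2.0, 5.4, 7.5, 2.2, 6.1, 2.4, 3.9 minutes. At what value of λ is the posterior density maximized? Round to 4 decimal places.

Σ times = 31.7. Posterior: Gamma(shape = 1.9+8 = 9.9, rate = 9.0+31.7 = 40.7).
Mode = (α−1)/β = 8.9/40.7 = 0.2187.
Mean = α/β = 9.9/40.7 = 0.2432.
This is the posterior mode — the MAP estimate.

0.2187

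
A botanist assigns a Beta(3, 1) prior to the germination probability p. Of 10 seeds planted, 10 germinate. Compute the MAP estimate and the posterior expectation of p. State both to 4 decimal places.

Posterior: Beta(3+10, 1+0) = Beta(13, 1).
Since β = 1 ≤ 1 and α > 1, the Beta density is monotone increasing on [0,1]; the mode is at 1.
Mean = 13/(13+1) = 0.9286.
The posterior is left-skewed, so the mode exceeds the mean.

p_MAP = 1.0000, E[p|data] = 0.9286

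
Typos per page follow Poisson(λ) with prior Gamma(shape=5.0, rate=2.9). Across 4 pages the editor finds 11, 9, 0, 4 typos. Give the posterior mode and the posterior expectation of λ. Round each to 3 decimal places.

MAP = 4.058, posterior mean = 4.203

Σ counts = 24. Posterior: Gamma(shape = 5.0+24 = 29.0, rate = 2.9+4 = 6.9).
Mode = (α−1)/β = 28.0/6.9 = 4.058.
Mean = α/β = 29.0/6.9 = 4.203.
The posterior is right-skewed, so the mean exceeds the mode.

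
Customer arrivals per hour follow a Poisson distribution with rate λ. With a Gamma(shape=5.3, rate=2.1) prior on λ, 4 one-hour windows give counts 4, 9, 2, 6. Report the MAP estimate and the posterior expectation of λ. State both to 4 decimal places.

MAP = 4.1475, posterior mean = 4.3115

Σ counts = 21. Posterior: Gamma(shape = 5.3+21 = 26.3, rate = 2.1+4 = 6.1).
Mode = (α−1)/β = 25.3/6.1 = 4.1475.
Mean = α/β = 26.3/6.1 = 4.3115.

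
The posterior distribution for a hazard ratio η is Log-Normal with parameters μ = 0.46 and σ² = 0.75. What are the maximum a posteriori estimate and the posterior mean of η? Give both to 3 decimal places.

MAP = 0.748; posterior mean = 2.305

Mode = exp(μ − σ²) = exp(-0.29) = 0.748.
Mean = exp(μ + σ²/2) = exp(0.835) = 2.305.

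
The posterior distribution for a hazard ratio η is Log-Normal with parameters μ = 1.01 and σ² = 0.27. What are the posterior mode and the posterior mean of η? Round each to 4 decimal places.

Mode = exp(μ − σ²) = exp(0.74) = 2.0959.
Mean = exp(μ + σ²/2) = exp(1.145) = 3.1424.
Mean > mode: the posterior has a right tail.

MAP: 2.0959. Posterior mean: 3.1424.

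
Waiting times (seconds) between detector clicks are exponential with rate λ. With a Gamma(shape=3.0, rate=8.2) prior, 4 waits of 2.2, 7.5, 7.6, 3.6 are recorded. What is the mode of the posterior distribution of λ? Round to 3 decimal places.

0.206

Σ times = 20.9. Posterior: Gamma(shape = 3.0+4 = 7.0, rate = 8.2+20.9 = 29.1).
Mode = (α−1)/β = 6.0/29.1 = 0.206.
Mean = α/β = 7.0/29.1 = 0.241.
This is the posterior mode — the MAP estimate.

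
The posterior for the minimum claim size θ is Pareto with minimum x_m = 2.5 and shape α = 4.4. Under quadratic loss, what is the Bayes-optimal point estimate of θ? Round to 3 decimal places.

3.235

The Pareto density is strictly decreasing on [x_m, ∞), so the mode is x_m = 2.500.
Mean = α·x_m/(α−1) = 4.4·2.5/3.4 = 3.235.
Quadratic loss ⇒ the optimal estimator is the posterior mean.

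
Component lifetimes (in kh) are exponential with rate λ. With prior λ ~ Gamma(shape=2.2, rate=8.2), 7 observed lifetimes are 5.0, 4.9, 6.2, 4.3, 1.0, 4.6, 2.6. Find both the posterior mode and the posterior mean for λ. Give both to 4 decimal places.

MAP = 0.2228, posterior mean = 0.2500

Σ times = 28.6. Posterior: Gamma(shape = 2.2+7 = 9.2, rate = 8.2+28.6 = 36.8).
Mode = (α−1)/β = 8.2/36.8 = 0.2228.
Mean = α/β = 9.2/36.8 = 0.2500.
The mean is pulled above the mode by the posterior's right skew.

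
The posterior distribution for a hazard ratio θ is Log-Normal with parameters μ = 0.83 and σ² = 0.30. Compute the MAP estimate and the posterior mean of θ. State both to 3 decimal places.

Mode = exp(μ − σ²) = exp(0.53) = 1.699.
Mean = exp(μ + σ²/2) = exp(0.980) = 2.664.

MAP estimate = 1.699, posterior mean = 2.664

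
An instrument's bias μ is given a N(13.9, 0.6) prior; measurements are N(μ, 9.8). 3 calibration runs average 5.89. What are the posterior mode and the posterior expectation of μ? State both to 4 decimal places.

MAP = 12.6571; posterior mean = 12.6571

Posterior for μ is Normal. Precision-weighted mean: (1/0.6·13.9 + 3/9.8·5.89) / (1/0.6 + 3/9.8) = 12.6571.
A Normal posterior is symmetric, so mode = mean.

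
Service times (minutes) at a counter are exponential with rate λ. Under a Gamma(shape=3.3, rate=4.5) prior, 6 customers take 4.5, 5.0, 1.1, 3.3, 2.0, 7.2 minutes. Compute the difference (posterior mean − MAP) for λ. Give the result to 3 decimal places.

Σ times = 23.1. Posterior: Gamma(shape = 3.3+6 = 9.3, rate = 4.5+23.1 = 27.6).
Mode = (α−1)/β = 8.3/27.6 = 0.301.
Mean = α/β = 9.3/27.6 = 0.337.
Difference = 0.337 − 0.301 = 0.036.
Mean > mode: the posterior has a right tail.

0.036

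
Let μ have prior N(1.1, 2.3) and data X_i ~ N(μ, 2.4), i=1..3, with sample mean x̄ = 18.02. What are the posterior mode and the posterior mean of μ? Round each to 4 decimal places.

Posterior for μ is Normal. Precision-weighted mean: (1/2.3·1.1 + 3/2.4·18.02) / (1/2.3 + 3/2.4) = 13.6535.
A Normal posterior is symmetric, so mode = mean.

MAP = 13.6535, posterior mean = 13.6535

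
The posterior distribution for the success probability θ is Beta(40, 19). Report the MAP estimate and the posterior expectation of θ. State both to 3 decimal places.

θ_MAP = 0.684, E[θ|data] = 0.678

Mode = (40−1)/(40+19−2) = 39/57 = 0.684.
Mean = 40/(40+19) = 40/59 = 0.678.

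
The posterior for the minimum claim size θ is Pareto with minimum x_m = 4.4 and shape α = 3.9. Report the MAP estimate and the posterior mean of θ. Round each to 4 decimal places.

MAP = 4.4000, posterior mean = 5.9172

The Pareto density is strictly decreasing on [x_m, ∞), so the mode is x_m = 4.4000.
Mean = α·x_m/(α−1) = 3.9·4.4/2.9 = 5.9172.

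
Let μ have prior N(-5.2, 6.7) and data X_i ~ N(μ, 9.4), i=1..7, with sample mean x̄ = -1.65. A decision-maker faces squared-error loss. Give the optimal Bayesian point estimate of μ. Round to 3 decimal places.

Posterior for μ is Normal. Precision-weighted mean: (1/6.7·-5.2 + 7/9.4·-1.65) / (1/6.7 + 7/9.4) = -2.243.
A Normal posterior is symmetric, so mode = mean.
Squared-error loss ⇒ the optimal estimator is the posterior mean.

-2.243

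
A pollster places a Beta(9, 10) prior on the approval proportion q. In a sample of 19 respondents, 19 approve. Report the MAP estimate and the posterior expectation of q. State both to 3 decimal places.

MAP = 0.750, posterior mean = 0.737

Posterior: Beta(9+19, 10+0) = Beta(28, 10).
Mode = (28−1)/(28+10−2) = 27/36 = 0.750.
Mean = 28/(28+10) = 28/38 = 0.737.
Mode > mean: the posterior has a left tail.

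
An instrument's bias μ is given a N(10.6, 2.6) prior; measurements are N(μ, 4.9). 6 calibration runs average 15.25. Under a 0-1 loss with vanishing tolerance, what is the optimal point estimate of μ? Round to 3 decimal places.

Posterior for μ is Normal. Precision-weighted mean: (1/2.6·10.6 + 6/4.9·15.25) / (1/2.6 + 6/4.9) = 14.139.
A Normal posterior is symmetric, so mode = mean.
This is the posterior mode — the MAP estimate.

14.139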